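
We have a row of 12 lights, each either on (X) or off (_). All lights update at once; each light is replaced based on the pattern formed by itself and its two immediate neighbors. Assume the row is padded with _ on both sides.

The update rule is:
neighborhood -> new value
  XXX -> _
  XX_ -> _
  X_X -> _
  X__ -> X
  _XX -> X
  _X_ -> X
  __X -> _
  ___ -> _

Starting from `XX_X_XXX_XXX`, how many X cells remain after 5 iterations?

iteration 1: X__X_X___X__
iteration 2: XX_X_XX__XX_
iteration 3: X__X_X_X_X_X
iteration 4: XX_X_X_X_X_X
iteration 5: X__X_X_X_X_X
count of X: 6

6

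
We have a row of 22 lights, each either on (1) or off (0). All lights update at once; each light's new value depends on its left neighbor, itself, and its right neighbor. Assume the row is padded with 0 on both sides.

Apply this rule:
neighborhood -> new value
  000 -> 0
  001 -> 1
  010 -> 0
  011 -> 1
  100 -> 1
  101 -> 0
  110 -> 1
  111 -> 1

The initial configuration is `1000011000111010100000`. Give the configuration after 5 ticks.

0100111101111000010000
1011111101111100101000
0011111101111111000100
0111111101111111101010
1111111101111111100001

1111111101111111100001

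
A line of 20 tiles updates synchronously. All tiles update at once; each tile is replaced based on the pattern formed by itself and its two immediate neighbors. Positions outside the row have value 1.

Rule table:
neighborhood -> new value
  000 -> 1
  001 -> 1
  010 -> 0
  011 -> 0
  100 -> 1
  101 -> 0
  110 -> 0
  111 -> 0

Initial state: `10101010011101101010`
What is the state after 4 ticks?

00000001100000000000
11111110011111111111
00000001100000000000  (repeats tick 1; period 2)
tick 4: 11111110011111111111

11111110011111111111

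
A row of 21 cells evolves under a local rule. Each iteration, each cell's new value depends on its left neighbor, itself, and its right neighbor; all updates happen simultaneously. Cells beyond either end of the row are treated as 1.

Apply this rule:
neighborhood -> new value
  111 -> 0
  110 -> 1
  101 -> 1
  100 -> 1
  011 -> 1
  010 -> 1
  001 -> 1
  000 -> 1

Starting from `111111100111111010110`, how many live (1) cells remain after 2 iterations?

000000111100001111111
111111100111111000000
count of 1: 13

13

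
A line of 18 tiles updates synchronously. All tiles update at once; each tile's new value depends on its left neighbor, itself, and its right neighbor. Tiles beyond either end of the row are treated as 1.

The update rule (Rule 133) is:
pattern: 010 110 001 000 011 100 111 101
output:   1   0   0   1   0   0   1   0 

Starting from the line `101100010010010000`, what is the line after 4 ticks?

000001010010010110
011101010010010000
001001010010010110
001001010010010000

001001010010010000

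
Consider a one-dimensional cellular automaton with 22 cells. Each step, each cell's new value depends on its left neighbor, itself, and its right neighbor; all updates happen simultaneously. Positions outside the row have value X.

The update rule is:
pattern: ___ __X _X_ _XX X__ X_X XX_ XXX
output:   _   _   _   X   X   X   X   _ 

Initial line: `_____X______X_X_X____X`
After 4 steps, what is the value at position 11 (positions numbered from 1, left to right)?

_

step 1: X_____X______X_X_X___X
step 2: XX_____X______X_X_X__X
step 3: _XX_____X______X_X_X_X
step 4: XXXX_____X______X_X_XX
position 11 holds _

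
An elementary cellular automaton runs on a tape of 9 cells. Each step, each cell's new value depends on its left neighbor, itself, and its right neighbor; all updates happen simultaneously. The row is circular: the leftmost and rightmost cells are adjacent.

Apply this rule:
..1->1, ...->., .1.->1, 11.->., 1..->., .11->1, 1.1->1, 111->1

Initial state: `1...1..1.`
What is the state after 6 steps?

.1111..11

1..11.111
..11.1111
.11.1111.
11.1111..
1.1111..1
.1111..11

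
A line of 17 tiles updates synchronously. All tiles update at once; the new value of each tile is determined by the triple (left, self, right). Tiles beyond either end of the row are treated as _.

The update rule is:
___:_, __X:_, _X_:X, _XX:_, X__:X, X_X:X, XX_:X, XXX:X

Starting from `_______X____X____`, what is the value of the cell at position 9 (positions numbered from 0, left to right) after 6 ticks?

_______XX___XX___
________XX___XX__
_________XX___XX_
__________XX___XX
___________XX___X
____________XX__X
position 9 holds _

_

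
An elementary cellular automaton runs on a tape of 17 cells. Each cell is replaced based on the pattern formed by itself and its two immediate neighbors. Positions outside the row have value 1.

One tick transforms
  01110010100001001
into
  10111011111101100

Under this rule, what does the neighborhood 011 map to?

At position 1 the neighborhood is 011; the next row has 0 there.

0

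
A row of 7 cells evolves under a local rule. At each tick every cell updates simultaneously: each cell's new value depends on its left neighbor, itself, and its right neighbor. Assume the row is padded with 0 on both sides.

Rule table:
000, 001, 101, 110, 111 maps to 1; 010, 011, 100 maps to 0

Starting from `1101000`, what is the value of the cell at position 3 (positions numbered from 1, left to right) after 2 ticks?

1

0110011
1010101
position 3 holds 1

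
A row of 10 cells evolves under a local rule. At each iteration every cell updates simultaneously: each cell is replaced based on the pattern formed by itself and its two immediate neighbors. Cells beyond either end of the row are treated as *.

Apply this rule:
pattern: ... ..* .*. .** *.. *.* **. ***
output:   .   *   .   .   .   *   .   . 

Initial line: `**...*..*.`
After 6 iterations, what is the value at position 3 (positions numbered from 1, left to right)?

*

....*..*.*
...*..*.*.
..*..*.*.*
.*..*.*.*.
*..*.*.*.*
..*.*.*.*.
position 3 holds *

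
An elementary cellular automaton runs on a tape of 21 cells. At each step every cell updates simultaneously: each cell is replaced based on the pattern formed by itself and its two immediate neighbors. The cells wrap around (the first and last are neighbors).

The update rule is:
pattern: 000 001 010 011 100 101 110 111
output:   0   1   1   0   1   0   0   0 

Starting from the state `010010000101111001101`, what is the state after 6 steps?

step 1: 011111001100000110001
step 2: 000000110010001001011
step 3: 100001001111011111000
step 4: 110011110000000000101
step 5: 001100001000000001100
step 6: 010010011100000010010

010010011100000010010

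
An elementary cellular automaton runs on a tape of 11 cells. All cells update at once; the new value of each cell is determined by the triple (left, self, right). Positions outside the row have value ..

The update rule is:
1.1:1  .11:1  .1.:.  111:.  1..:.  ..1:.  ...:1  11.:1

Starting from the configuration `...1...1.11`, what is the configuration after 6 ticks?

11...1..111
11.1....1.1
111..11..1.
1.1..11....
.1...11.111
...1.1111.1

...1.1111.1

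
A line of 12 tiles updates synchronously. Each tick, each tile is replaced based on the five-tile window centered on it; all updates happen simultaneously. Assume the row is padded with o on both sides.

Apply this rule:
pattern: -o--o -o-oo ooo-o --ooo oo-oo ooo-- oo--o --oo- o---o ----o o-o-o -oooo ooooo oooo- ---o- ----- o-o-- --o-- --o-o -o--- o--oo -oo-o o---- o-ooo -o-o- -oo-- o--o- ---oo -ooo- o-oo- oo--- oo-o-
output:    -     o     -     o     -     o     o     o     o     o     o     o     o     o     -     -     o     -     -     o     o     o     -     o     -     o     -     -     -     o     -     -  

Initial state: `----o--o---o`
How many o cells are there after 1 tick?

4

tick 1: --o-----oo-o
count of o: 4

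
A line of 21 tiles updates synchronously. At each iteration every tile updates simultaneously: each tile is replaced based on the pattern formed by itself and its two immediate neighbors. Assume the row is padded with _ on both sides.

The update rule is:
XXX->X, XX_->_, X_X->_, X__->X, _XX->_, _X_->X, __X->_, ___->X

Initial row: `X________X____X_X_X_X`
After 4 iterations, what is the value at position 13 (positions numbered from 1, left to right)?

XXXXXXXX_XXXX_X_X_X_X
_XXXXXX___XX__X_X_X_X
__XXXX_XX___X_X_X_X_X
X__XX____XX_X_X_X_X_X
position 13 holds X

X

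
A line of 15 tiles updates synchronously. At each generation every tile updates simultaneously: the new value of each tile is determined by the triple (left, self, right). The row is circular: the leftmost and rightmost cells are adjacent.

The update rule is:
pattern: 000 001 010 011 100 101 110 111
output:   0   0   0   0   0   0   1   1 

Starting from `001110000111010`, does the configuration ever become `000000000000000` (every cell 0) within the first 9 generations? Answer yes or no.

generation 1: 000110000011000
generation 2: 000010000001000
generation 3: 000000000000000
all cells are 0 at generation 3

yes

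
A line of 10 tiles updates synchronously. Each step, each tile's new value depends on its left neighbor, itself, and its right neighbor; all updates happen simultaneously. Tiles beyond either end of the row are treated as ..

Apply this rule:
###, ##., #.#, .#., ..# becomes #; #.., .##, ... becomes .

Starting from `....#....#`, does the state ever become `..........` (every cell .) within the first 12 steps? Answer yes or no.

...##...##
..#.#..#.#
.####.####
#.####.###
##.####.##
.##.####.#
#.##.#####
##.##.####
.##.##.###
#.##.##.##
##.##.##.#
.##.##.###
step 12 is .##.##.###, still not uniform .

no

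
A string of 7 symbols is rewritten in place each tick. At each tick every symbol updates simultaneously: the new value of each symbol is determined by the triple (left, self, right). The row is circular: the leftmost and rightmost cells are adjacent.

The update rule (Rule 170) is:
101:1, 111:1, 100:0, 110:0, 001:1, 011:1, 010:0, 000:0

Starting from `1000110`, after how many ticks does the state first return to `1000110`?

tick 1: 0001101
tick 2: 0011010
tick 3: 0110100
tick 4: 1101000
tick 5: 1010001
tick 6: 0100011
tick 7: 1000110

7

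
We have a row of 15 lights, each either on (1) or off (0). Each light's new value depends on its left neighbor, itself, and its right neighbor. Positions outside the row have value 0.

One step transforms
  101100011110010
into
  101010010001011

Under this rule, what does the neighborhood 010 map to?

At position 0 the neighborhood is 010; the next row has 1 there.

1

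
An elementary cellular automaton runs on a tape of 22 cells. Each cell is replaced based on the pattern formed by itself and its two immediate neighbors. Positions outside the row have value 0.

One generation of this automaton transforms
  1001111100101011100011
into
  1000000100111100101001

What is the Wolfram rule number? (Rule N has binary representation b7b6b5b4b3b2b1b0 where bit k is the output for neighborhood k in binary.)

101

position 4: 111 → 0  (bit 7 = 0)
position 7: 110 → 1  (bit 6 = 1)
position 11: 101 → 1  (bit 5 = 1)
position 1: 100 → 0  (bit 4 = 0)
position 3: 011 → 0  (bit 3 = 0)
position 0: 010 → 1  (bit 2 = 1)
position 2: 001 → 0  (bit 1 = 0)
position 18: 000 → 1  (bit 0 = 1)
bits b7..b0 = 01100101 = 101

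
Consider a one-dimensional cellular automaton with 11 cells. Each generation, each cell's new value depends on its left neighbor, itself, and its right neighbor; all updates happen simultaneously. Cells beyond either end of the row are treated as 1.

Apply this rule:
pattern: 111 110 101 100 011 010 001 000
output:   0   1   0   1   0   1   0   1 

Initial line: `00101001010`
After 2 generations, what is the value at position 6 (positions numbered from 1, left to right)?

10101101010
10100101010
position 6 holds 1

1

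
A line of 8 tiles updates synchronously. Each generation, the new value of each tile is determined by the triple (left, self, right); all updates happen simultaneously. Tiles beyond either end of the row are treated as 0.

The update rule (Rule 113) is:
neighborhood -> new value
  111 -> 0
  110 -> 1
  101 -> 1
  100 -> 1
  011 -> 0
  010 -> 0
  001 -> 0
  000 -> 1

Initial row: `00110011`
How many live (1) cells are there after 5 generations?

3

10011001
01001100
00100111
10010001
01001100
count of 1: 3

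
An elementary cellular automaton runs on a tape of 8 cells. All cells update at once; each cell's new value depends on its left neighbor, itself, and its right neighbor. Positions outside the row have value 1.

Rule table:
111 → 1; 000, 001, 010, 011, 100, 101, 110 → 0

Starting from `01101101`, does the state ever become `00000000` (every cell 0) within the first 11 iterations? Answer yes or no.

yes

00000000
all cells are 0 at iteration 1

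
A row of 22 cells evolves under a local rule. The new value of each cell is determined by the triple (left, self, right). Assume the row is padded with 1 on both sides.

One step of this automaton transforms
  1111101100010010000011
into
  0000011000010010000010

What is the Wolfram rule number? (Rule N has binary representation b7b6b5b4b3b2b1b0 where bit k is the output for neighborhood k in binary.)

position 0: 111 → 0  (bit 7 = 0)
position 4: 110 → 0  (bit 6 = 0)
position 5: 101 → 1  (bit 5 = 1)
position 8: 100 → 0  (bit 4 = 0)
position 6: 011 → 1  (bit 3 = 1)
position 11: 010 → 1  (bit 2 = 1)
position 10: 001 → 0  (bit 1 = 0)
position 9: 000 → 0  (bit 0 = 0)
bits b7..b0 = 00101100 = 44

44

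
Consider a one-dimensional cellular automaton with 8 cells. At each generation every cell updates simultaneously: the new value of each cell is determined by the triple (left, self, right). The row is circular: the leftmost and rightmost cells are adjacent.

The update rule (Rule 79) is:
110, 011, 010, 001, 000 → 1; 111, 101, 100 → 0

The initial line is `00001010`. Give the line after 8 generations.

10101010

generation 1: 11111010
generation 2: 10001010
generation 3: 10111010
generation 4: 10101010
generation 5: 10101010  (fixed point — unchanged through generation 8)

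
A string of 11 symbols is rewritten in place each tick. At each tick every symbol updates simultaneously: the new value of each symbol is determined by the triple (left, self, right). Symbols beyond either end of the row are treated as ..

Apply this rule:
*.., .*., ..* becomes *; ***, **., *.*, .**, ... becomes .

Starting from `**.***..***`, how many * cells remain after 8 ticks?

1

......**...
.....*..*..
....******.
...*......*
..***....**
.*...*..*..
***.******.
..........*
count of *: 1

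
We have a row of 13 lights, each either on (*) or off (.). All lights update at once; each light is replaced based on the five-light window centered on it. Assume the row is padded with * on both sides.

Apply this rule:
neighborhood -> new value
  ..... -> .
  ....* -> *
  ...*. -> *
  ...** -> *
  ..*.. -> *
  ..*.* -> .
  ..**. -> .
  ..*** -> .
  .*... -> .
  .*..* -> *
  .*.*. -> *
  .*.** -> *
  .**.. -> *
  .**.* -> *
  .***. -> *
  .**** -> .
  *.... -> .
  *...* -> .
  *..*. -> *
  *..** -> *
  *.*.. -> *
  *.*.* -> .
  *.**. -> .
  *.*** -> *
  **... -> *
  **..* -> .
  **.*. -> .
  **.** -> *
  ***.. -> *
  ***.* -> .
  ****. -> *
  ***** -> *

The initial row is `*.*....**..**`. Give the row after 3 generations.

..*..**.*.*..
.****.*..****
**.*..***..**

**.*..***..**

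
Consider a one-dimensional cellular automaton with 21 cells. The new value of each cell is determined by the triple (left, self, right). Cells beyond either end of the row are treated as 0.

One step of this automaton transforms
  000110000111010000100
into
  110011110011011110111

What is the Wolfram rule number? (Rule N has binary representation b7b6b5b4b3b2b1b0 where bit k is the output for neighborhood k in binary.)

213

position 10: 111 → 1  (bit 7 = 1)
position 4: 110 → 1  (bit 6 = 1)
position 12: 101 → 0  (bit 5 = 0)
position 5: 100 → 1  (bit 4 = 1)
position 3: 011 → 0  (bit 3 = 0)
position 13: 010 → 1  (bit 2 = 1)
position 2: 001 → 0  (bit 1 = 0)
position 0: 000 → 1  (bit 0 = 1)
bits b7..b0 = 11010101 = 213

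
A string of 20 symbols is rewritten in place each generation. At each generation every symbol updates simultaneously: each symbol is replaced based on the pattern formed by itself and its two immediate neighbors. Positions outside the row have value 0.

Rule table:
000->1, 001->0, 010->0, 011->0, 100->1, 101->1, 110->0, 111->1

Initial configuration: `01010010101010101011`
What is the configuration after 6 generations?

01001001010010101011

generation 1: 00101001010101010100
generation 2: 10010100101010101011
generation 3: 01001010010101010100
generation 4: 00100101001010101011
generation 5: 10010010100101010100
generation 6: 01001001010010101011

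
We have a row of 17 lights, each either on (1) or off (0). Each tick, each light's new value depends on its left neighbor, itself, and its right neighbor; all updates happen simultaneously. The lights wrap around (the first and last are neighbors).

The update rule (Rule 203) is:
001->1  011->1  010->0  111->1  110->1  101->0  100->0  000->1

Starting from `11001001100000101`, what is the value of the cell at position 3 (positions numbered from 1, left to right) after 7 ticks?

11010011101111001
11000111101111011
11011111101111011
11011111101111011  (fixed point — unchanged through tick 7)
position 3 holds 0

0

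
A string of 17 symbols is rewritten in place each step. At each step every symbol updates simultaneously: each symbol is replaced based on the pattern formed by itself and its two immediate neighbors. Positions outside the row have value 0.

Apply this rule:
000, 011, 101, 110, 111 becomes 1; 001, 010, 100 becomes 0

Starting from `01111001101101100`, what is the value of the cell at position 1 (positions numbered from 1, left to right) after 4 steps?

0

01111001111111101
01111001111111110
01111001111111110  (fixed point — unchanged through step 4)
position 1 holds 0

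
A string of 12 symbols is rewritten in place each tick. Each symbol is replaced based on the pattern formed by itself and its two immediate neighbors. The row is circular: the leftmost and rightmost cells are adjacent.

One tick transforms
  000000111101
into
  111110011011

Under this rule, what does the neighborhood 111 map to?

1

At position 7 the neighborhood is 111; the next row has 1 there.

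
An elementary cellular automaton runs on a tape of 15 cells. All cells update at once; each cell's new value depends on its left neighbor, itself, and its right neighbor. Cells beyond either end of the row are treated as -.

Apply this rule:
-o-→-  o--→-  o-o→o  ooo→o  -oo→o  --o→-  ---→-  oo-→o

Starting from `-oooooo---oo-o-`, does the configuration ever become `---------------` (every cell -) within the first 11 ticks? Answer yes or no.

no

-oooooo---ooo--
-oooooo---ooo--  (fixed point — unchanged through tick 11)
tick 11 is -oooooo---ooo--, still not uniform -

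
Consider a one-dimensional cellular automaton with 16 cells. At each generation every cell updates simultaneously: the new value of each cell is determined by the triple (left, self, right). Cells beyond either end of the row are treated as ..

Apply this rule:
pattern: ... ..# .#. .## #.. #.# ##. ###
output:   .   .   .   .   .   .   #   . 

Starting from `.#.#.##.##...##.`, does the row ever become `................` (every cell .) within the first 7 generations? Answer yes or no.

yes

......#..#....#.
................
all cells are . at generation 2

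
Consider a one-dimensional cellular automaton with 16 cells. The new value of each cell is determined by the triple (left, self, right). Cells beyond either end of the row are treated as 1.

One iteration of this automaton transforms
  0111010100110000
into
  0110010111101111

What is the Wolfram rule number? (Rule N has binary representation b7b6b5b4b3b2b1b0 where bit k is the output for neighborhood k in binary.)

position 2: 111 → 1  (bit 7 = 1)
position 3: 110 → 0  (bit 6 = 0)
position 0: 101 → 0  (bit 5 = 0)
position 8: 100 → 1  (bit 4 = 1)
position 1: 011 → 1  (bit 3 = 1)
position 5: 010 → 1  (bit 2 = 1)
position 9: 001 → 1  (bit 1 = 1)
position 13: 000 → 1  (bit 0 = 1)
bits b7..b0 = 10011111 = 159

159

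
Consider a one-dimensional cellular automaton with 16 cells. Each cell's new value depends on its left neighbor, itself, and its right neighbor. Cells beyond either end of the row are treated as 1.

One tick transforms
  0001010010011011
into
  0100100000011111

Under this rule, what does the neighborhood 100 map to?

At position 0 the neighborhood is 100; the next row has 0 there.

0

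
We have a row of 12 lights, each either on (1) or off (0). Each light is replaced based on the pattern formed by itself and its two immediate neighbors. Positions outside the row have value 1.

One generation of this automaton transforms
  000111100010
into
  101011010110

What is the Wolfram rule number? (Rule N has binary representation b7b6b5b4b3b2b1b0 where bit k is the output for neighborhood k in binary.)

150

position 4: 111 → 1  (bit 7 = 1)
position 6: 110 → 0  (bit 6 = 0)
position 11: 101 → 0  (bit 5 = 0)
position 0: 100 → 1  (bit 4 = 1)
position 3: 011 → 0  (bit 3 = 0)
position 10: 010 → 1  (bit 2 = 1)
position 2: 001 → 1  (bit 1 = 1)
position 1: 000 → 0  (bit 0 = 0)
bits b7..b0 = 10010110 = 150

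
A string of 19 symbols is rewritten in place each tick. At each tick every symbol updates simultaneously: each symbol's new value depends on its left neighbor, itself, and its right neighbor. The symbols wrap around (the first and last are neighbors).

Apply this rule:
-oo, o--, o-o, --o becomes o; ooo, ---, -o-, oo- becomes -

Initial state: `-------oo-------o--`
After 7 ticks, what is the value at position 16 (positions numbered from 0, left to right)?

------oo-o-----o-o-
-----oo-o-o---o-o-o
o---oo-o-o-o-o-o-o-
-o-oo-o-o-o-o-o-o-o
o-oo-o-o-o-o-o-o-o-
-oo-o-o-o-o-o-o-o-o
oo-o-o-o-o-o-o-o-o-
position 16 holds -

-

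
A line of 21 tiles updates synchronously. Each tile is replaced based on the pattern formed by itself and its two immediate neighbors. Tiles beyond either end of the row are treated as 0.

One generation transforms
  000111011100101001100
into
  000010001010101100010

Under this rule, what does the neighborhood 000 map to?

At position 0 the neighborhood is 000; the next row has 0 there.

0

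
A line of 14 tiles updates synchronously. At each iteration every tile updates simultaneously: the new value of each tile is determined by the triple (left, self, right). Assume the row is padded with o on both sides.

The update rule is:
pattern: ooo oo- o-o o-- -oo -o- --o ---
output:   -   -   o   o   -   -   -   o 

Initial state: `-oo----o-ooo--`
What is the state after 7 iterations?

iteration 1: o--ooo--o---o-
iteration 2: -o----o--oo--o
iteration 3: o-ooo--o---o--
iteration 4: -o---o--oo--o-
iteration 5: o-oo--o---o--o
iteration 6: -o--o--oo--o--
iteration 7: o-o--o---o--o-

o-o--o---o--o-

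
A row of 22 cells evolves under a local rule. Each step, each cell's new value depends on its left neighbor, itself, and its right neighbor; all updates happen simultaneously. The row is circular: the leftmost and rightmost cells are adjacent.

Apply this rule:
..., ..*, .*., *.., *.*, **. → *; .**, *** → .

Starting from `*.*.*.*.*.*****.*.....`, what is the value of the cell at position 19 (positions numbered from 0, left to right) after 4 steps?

.

**********....********
.........*****........
*********....*********
........*****.........
position 19 holds .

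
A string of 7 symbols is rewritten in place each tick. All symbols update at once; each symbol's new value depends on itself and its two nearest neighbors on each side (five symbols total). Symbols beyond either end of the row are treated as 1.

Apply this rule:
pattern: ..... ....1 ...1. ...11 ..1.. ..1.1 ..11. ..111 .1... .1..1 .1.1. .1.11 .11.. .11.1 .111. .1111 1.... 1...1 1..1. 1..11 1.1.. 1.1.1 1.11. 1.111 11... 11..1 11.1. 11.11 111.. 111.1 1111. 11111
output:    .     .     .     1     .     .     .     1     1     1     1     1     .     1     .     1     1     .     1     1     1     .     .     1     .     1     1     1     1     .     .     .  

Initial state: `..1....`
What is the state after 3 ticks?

11.11.1
..1.111
11.111.

11.111.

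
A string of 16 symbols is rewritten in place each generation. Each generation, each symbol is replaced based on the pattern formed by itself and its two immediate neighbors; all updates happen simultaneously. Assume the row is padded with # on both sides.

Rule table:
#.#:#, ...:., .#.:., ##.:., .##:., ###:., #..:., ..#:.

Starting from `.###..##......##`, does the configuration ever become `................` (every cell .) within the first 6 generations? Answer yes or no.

#...............
................
all cells are . at generation 2

yes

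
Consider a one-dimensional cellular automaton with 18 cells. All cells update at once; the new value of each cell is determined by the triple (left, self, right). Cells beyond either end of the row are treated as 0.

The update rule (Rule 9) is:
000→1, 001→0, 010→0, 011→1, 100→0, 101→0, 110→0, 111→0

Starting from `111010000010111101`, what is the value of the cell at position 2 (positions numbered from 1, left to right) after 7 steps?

step 1: 100000111000100000
step 2: 001110100010001111
step 3: 101000001000101000
step 4: 000011100010000011
step 5: 111010001000111010
step 6: 100000100010100000
step 7: 001110001000001111
position 2 holds 0

0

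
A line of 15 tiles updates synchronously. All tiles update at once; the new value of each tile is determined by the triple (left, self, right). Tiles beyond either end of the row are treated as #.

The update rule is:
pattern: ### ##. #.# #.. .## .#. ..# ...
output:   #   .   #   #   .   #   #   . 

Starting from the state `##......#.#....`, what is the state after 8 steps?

.#.####.####.##

step 1: #.#....#####..#
step 2: .###..#.###.##.
step 3: #.#.####.#.#..#
step 4: .###.##.######.
step 5: #.#.#..#.####.#
step 6: .########.##.#.
step 7: #.######.#..###
step 8: .#.####.####.##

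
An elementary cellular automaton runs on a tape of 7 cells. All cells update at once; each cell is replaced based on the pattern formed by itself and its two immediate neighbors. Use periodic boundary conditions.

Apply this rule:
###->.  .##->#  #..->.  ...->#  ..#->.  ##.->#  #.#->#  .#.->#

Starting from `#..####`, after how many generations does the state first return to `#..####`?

generation 1: #..#...
generation 2: #..#.#.
generation 3: #..####

3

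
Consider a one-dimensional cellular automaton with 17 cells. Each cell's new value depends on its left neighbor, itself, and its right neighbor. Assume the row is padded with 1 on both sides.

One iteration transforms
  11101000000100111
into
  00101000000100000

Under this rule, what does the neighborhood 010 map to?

At position 4 the neighborhood is 010; the next row has 1 there.

1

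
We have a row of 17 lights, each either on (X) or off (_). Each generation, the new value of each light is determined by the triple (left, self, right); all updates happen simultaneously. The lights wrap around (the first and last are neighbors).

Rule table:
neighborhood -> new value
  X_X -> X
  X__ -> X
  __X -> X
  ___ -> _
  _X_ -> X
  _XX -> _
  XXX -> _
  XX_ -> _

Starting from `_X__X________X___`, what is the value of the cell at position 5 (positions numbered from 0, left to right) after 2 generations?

XXXXXX______XXX__
______X____X___XX
position 5 holds _

_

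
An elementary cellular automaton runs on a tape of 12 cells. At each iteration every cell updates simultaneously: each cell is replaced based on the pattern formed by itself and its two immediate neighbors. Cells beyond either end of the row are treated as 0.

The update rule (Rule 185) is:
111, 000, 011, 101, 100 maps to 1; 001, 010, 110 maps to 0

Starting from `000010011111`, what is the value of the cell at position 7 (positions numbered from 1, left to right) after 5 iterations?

1

111001011110
110100111101
101010111010
010101110101
001011101010
position 7 holds 1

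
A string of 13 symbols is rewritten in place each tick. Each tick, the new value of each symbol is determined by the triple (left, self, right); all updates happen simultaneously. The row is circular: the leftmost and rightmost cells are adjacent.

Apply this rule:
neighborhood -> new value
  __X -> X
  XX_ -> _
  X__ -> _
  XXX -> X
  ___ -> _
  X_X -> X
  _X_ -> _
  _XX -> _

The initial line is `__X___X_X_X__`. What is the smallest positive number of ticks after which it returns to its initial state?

13

_X___X_X_X___
X___X_X_X____
___X_X_X____X
__X_X_X____X_
_X_X_X____X__
X_X_X____X___
_X_X____X___X
X_X____X___X_
_X____X___X_X
X____X___X_X_
____X___X_X_X
___X___X_X_X_
__X___X_X_X__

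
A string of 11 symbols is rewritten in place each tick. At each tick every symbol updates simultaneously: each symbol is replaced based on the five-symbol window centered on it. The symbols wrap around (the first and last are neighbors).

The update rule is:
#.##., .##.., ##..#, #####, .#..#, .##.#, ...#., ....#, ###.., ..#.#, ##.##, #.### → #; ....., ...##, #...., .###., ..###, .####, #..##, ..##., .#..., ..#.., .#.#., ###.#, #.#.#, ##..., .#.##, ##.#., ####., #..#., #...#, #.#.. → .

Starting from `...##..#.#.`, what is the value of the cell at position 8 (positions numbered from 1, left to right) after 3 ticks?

tick 1: .#..##.#...
tick 2: #.#..#....#
tick 3: #..#....#..
position 8 holds .

.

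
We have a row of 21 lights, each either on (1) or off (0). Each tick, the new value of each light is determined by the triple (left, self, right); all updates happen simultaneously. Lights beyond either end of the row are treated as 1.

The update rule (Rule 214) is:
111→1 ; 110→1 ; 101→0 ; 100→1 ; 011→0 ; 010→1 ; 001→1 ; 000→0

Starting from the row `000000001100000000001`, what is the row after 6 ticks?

111111110011001101010

100000010110000000010
110000110011000000110
111001011101100001010
111111001100110011010
111111110111011101010
111111110011001101010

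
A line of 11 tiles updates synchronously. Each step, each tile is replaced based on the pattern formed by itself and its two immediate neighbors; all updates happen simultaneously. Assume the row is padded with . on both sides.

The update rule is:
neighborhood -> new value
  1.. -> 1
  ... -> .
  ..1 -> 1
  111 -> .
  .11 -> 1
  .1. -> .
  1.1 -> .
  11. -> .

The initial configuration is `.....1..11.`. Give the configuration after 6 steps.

....1.111.1
...1..1....
..1.11.1...
.1..1...1..
1.11.1.1.1.
..1.......1

..1.......1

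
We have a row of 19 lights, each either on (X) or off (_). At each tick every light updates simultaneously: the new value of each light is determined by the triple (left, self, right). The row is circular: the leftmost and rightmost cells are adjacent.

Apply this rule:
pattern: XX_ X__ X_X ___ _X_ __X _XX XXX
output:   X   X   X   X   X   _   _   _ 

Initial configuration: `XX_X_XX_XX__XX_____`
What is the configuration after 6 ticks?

_XXXX_XX_XX__XXXXX_
____XX_XX_XX_____XX
XXX__XX_XX_XXXXX__X
__XX__XX_XX____XX__
X__XX__XX_XXXX__XXX
XX__XX__XX___XX____

XX__XX__XX___XX____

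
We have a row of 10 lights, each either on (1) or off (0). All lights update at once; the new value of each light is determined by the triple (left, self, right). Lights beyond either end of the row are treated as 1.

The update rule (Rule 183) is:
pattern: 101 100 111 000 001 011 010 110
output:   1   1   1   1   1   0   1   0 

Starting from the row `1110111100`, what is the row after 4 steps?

1111101101

step 1: 1101011011
step 2: 1011100101
step 3: 0101011110
step 4: 1111101101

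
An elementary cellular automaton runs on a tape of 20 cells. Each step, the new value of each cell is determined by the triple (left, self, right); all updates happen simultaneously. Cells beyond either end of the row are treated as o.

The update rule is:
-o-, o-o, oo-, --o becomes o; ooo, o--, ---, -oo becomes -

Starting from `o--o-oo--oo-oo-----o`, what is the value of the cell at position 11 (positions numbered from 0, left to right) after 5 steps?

o

o-ooo-o-o-oo-o----o-
oo--oooooo-ooo---ooo
-o-o-----oo--o--o---
oooo----o-o-oo-oo--o
---o---ooooo-oo-o-o-
position 11 holds o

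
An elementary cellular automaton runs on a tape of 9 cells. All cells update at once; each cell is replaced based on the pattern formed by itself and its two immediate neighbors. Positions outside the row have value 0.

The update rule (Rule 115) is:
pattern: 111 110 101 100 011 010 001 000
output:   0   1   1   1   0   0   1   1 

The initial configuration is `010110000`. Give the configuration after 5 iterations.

101011111
010100001
101011110
010100011
101011101

101011101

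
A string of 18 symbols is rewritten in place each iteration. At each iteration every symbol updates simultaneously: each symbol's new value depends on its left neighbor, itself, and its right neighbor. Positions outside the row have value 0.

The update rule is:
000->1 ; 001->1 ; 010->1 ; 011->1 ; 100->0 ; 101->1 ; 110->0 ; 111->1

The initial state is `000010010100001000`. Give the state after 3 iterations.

iteration 1: 111110111101111011
iteration 2: 111101111011110110
iteration 3: 111011110111101100

111011110111101100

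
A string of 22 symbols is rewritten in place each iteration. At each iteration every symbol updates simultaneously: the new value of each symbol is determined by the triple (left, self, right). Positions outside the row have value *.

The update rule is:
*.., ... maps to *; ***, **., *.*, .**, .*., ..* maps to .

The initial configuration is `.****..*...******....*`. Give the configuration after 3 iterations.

iteration 1: .....*..**.......***..
iteration 2: ****..*...******....*.
iteration 3: ....*..**.......***...

....*..**.......***...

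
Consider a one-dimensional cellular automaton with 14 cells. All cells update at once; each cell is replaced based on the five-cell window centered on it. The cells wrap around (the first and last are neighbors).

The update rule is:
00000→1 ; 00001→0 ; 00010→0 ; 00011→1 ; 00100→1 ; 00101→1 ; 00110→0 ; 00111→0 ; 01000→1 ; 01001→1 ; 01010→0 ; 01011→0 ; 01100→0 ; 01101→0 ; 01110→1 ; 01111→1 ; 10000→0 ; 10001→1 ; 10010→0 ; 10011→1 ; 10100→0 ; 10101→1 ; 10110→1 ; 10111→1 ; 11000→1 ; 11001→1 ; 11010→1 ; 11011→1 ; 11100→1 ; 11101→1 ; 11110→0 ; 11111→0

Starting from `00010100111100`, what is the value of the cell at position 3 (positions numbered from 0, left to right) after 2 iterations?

1

iteration 1: 10010011010110
iteration 2: 01011100110101
position 3 holds 1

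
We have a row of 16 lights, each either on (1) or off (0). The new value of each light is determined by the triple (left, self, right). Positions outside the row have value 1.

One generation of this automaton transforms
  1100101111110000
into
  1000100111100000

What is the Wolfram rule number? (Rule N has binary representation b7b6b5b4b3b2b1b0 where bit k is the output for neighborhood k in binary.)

position 0: 111 → 1  (bit 7 = 1)
position 1: 110 → 0  (bit 6 = 0)
position 5: 101 → 0  (bit 5 = 0)
position 2: 100 → 0  (bit 4 = 0)
position 6: 011 → 0  (bit 3 = 0)
position 4: 010 → 1  (bit 2 = 1)
position 3: 001 → 0  (bit 1 = 0)
position 13: 000 → 0  (bit 0 = 0)
bits b7..b0 = 10000100 = 132

132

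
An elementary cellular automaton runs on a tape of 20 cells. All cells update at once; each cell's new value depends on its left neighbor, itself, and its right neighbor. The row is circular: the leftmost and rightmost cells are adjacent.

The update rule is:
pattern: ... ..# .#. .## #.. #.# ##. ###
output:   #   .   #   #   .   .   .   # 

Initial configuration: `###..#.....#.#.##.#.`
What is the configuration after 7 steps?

##...#.###.#.#.#..#.
#..#.#.##..#.#.#..#.
#..#.#.#...#.#.#..#.
#..#.#.#.#.#.#.#..#.
#..#.#.#.#.#.#.#..#.  (fixed point — unchanged through step 7)

#..#.#.#.#.#.#.#..#.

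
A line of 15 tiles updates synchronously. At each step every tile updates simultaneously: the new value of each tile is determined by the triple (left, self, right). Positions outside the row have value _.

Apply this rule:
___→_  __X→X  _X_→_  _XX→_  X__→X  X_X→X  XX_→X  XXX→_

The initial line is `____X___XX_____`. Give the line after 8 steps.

X_X_X_X_X_X_X_X

___X_X_X_XX____
__X_X_X_X_XX___
_X_X_X_X_X_XX__
X_X_X_X_X_X_XX_
_X_X_X_X_X_X_XX
X_X_X_X_X_X_X_X
_X_X_X_X_X_X_X_
X_X_X_X_X_X_X_X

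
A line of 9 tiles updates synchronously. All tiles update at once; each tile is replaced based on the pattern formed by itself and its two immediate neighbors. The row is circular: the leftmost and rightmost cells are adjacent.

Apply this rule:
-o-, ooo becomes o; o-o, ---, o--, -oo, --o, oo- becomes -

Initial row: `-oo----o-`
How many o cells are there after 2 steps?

1

-------o-
-------o-
count of o: 1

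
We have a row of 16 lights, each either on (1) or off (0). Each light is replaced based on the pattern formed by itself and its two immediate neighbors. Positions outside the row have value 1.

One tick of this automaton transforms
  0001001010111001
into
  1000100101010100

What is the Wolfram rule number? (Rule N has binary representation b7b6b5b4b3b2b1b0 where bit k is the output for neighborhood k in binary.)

176

position 11: 111 → 1  (bit 7 = 1)
position 12: 110 → 0  (bit 6 = 0)
position 7: 101 → 1  (bit 5 = 1)
position 0: 100 → 1  (bit 4 = 1)
position 10: 011 → 0  (bit 3 = 0)
position 3: 010 → 0  (bit 2 = 0)
position 2: 001 → 0  (bit 1 = 0)
position 1: 000 → 0  (bit 0 = 0)
bits b7..b0 = 10110000 = 176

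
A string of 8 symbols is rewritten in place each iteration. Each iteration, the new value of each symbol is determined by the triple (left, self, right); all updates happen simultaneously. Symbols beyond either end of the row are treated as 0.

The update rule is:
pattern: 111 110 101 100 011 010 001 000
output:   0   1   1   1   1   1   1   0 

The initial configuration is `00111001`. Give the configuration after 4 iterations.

11011001

iteration 1: 01101111
iteration 2: 11111001
iteration 3: 10001111
iteration 4: 11011001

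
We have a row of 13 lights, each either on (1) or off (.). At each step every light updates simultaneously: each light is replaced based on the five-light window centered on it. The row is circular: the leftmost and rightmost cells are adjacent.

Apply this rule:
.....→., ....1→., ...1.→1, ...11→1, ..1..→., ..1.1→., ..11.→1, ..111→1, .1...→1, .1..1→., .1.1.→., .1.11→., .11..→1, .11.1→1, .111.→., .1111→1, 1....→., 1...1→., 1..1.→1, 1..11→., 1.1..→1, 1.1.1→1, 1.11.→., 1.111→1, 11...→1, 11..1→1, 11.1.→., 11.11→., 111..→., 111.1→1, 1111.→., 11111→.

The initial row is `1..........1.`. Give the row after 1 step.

11........1..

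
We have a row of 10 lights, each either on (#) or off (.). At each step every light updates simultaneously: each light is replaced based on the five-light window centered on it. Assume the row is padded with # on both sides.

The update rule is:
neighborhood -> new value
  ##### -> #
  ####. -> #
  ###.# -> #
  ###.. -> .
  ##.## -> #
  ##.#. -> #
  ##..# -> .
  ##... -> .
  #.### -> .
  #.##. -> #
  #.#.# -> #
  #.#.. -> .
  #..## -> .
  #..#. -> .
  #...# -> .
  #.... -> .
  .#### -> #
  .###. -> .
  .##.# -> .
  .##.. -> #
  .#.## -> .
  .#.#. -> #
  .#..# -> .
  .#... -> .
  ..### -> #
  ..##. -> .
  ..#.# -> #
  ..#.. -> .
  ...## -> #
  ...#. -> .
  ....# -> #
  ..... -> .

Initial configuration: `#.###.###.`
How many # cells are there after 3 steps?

##..##..##
#....#..##
...#....##
count of #: 3

3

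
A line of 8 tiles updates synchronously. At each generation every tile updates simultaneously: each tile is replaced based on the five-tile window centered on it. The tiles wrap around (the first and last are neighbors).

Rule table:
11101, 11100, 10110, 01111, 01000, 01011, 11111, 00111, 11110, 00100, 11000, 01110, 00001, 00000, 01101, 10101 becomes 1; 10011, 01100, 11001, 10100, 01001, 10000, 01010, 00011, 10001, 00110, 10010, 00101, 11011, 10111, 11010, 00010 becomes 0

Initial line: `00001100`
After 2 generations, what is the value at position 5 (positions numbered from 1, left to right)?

11100010
01110001
position 5 holds 0

0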